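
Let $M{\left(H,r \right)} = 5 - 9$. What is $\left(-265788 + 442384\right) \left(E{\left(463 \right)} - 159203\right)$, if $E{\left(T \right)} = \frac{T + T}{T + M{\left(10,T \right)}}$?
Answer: $- \frac{759084931388}{27} \approx -2.8114 \cdot 10^{10}$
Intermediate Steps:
$M{\left(H,r \right)} = -4$
$E{\left(T \right)} = \frac{2 T}{-4 + T}$ ($E{\left(T \right)} = \frac{T + T}{T - 4} = \frac{2 T}{-4 + T}$)
$\left(-265788 + 442384\right) \left(E{\left(463 \right)} - 159203\right) = \left(-265788 + 442384\right) \left(2 \cdot 463 \frac{1}{-4 + 463} - 159203\right) = 176596 \left(2 \cdot 463 \cdot \frac{1}{459} - 159203\right) = 176596 \left(\frac{926}{459} - 159203\right) = 176596 \left(- \frac{73073251}{459}\right) = - \frac{759084931388}{27}$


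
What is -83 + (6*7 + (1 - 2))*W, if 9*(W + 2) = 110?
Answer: 3025/9 ≈ 336.11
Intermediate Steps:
W = 92/9 (W = -2 + (⅑)*110 = -2 + 110/9 = 92/9 ≈ 10.222)
-83 + (6*7 + (1 - 2))*W = -83 + (6*7 + (1 - 2))*(92/9) = -83 + (42 - 1)*(92/9) = -83 + 41*(92/9) = -83 + 3772/9 = 3025/9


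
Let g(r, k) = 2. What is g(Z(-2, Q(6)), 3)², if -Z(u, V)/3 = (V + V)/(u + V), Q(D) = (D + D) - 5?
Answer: 4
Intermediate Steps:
Q(D) = -5 + 2*D (Q(D) = 2*D - 5 = -5 + 2*D)
Z(u, V) = -6*V/(V + u) (Z(u, V) = -3*(V + V)/(u + V) = -3*2*V/(V + u) = -6*V/(V + u))
g(Z(-2, Q(6)), 3)² = 2² = 4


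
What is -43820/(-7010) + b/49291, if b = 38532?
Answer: 243004094/34552991 ≈ 7.0328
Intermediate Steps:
-43820/(-7010) + b/49291 = -43820/(-7010) + 38532/49291 = -43820*(-1/7010) + 38532*(1/49291) = 4382/701 + 38532/49291 = 243004094/34552991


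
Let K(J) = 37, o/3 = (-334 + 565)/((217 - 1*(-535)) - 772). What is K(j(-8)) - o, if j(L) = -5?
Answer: 1433/20 ≈ 71.650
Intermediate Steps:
o = -693/20 (o = 3*((-334 + 565)/((217 - 1*(-535)) - 772)) = 3*(231/((217 + 535) - 772)) = 3*(231/(752 - 772)) = 3*(231/(-20)) = 3*(231*(-1/20)) = 3*(-231/20) = -693/20 ≈ -34.650)
K(j(-8)) - o = 37 - 1*(-693/20) = 37 + 693/20 = 1433/20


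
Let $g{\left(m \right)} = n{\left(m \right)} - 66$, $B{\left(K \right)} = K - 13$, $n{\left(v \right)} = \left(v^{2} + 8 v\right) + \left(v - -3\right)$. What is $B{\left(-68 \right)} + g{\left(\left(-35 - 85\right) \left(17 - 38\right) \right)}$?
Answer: $6372936$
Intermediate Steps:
$n{\left(v \right)} = 3 + v^{2} + 9 v$ ($n{\left(v \right)} = \left(v^{2} + 8 v\right) + \left(v + 3\right) = \left(v^{2} + 8 v\right) + \left(3 + v\right) = 3 + v^{2} + 9 v$)
$B{\left(K \right)} = -13 + K$
$g{\left(m \right)} = -63 + m^{2} + 9 m$ ($g{\left(m \right)} = \left(3 + m^{2} + 9 m\right) - 66 = -63 + m^{2} + 9 m$)
$B{\left(-68 \right)} + g{\left(\left(-35 - 85\right) \left(17 - 38\right) \right)} = \left(-13 - 68\right) + \left(-63 + \left(\left(-35 - 85\right) \left(17 - 38\right)\right)^{2} + 9 \left(-35 - 85\right) \left(17 - 38\right)\right) = -81 + \left(-63 + \left(\left(-120\right) \left(-21\right)\right)^{2} + 9 \left(\left(-120\right) \left(-21\right)\right)\right) = -81 + \left(-63 + 2520^{2} + 9 \cdot 2520\right) = -81 + \left(-63 + 6350400 + 22680\right) = -81 + 6373017 = 6372936$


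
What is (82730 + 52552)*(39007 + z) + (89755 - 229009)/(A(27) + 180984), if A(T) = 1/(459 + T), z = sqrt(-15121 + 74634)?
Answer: 464150713268033706/87958225 + 135282*sqrt(59513) ≈ 5.3099e+9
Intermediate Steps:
z = sqrt(59513) ≈ 243.95
(82730 + 52552)*(39007 + z) + (89755 - 229009)/(A(27) + 180984) = (82730 + 52552)*(39007 + sqrt(59513)) + (89755 - 229009)/(1/(459 + 27) + 180984) = 135282*(39007 + sqrt(59513)) - 139254/(1/486 + 180984) = (5276944974 + 135282*sqrt(59513)) - 139254/(1/486 + 180984) = (5276944974 + 135282*sqrt(59513)) - 139254/87958225/486 = (5276944974 + 135282*sqrt(59513)) - 139254*486/87958225 = (5276944974 + 135282*sqrt(59513)) - 67677444/87958225 = 464150713268033706/87958225 + 135282*sqrt(59513)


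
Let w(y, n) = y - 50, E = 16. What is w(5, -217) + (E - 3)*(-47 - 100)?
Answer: -1956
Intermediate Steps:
w(y, n) = -50 + y
w(5, -217) + (E - 3)*(-47 - 100) = (-50 + 5) + (16 - 3)*(-47 - 100) = -45 + 13*(-147) = -45 - 1911 = -1956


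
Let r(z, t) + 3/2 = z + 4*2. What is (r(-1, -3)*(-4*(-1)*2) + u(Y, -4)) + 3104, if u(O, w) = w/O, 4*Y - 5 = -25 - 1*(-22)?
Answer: 3140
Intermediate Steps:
Y = 1/2 (Y = 5/4 + (-25 - 1*(-22))/4 = 5/4 + (-25 + 22)/4 = 5/4 + (1/4)*(-3) = 5/4 - 3/4 = 1/2 ≈ 0.50000)
r(z, t) = 13/2 + z (r(z, t) = -3/2 + (z + 4*2) = -3/2 + (z + 8) = -3/2 + (8 + z) = 13/2 + z)
(r(-1, -3)*(-4*(-1)*2) + u(Y, -4)) + 3104 = ((13/2 - 1)*(-4*(-1)*2) - 4/1/2) + 3104 = (11*(4*2)/2 - 4*2) + 3104 = ((11/2)*8 - 8) + 3104 = (44 - 8) + 3104 = 36 + 3104 = 3140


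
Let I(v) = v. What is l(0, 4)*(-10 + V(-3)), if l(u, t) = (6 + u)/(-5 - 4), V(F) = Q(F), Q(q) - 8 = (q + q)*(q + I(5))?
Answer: 28/3 ≈ 9.3333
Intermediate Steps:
Q(q) = 8 + 2*q*(5 + q) (Q(q) = 8 + (q + q)*(q + 5) = 8 + (2*q)*(5 + q) = 8 + 2*q*(5 + q))
V(F) = 8 + 2*F**2 + 10*F
l(u, t) = -2/3 - u/9 (l(u, t) = (6 + u)/(-9) = (6 + u)*(-1/9) = -2/3 - u/9)
l(0, 4)*(-10 + V(-3)) = (-2/3 - 1/9*0)*(-10 + (8 + 2*(-3)**2 + 10*(-3))) = (-2/3 + 0)*(-10 + (8 + 2*9 - 30)) = -2*(-10 + (8 + 18 - 30))/3 = -2*(-10 - 4)/3 = -2/3*(-14) = 28/3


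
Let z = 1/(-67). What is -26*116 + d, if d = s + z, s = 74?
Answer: -197115/67 ≈ -2942.0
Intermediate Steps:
z = -1/67 ≈ -0.014925
d = 4957/67 (d = 74 - 1/67 = 4957/67 ≈ 73.985)
-26*116 + d = -26*116 + 4957/67 = -3016 + 4957/67 = -197115/67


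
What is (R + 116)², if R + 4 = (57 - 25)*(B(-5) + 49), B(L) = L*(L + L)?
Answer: 10758400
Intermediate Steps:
B(L) = 2*L² (B(L) = L*(2*L) = 2*L²)
R = 3164 (R = -4 + (57 - 25)*(2*(-5)² + 49) = -4 + 32*(2*25 + 49) = -4 + 32*(50 + 49) = -4 + 32*99 = -4 + 3168 = 3164)
(R + 116)² = (3164 + 116)² = 3280² = 10758400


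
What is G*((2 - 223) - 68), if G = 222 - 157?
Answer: -18785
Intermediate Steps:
G = 65
G*((2 - 223) - 68) = 65*((2 - 223) - 68) = 65*(-221 - 68) = 65*(-289) = -18785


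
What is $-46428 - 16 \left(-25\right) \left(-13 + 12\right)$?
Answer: $-46828$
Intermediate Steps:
$-46428 - 16 \left(-25\right) \left(-13 + 12\right) = -46428 - \left(-400\right) \left(-1\right) = -46428 - 400 = -46828$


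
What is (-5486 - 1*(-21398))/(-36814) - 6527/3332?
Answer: -146651881/61332124 ≈ -2.3911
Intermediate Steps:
(-5486 - 1*(-21398))/(-36814) - 6527/3332 = (-5486 + 21398)*(-1/36814) - 6527*1/3332 = 15912*(-1/36814) - 6527/3332 = -7956/18407 - 6527/3332 = -146651881/61332124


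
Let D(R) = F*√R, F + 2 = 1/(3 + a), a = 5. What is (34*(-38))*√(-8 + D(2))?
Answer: -323*I*√(128 + 30*√2) ≈ -4216.7*I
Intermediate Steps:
F = -15/8 (F = -2 + 1/(3 + 5) = -2 + 1/8 = -2 + ⅛ = -15/8 ≈ -1.8750)
D(R) = -15*√R/8
(34*(-38))*√(-8 + D(2)) = (34*(-38))*√(-8 - 15*√2/8) = -1292*√(-8 - 15*√2/8)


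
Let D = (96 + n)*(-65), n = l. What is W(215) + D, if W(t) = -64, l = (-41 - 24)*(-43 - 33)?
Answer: -327404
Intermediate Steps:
l = 4940 (l = -65*(-76) = 4940)
n = 4940
D = -327340 (D = (96 + 4940)*(-65) = 5036*(-65) = -327340)
W(215) + D = -64 - 327340 = -327404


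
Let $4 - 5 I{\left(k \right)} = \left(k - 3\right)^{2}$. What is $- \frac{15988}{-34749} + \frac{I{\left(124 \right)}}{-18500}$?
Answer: $\frac{1987511113}{3214282500} \approx 0.61834$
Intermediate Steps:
$I{\left(k \right)} = \frac{4}{5} - \frac{\left(-3 + k\right)^{2}}{5}$ ($I{\left(k \right)} = \frac{4}{5} - \frac{\left(k - 3\right)^{2}}{5} = \frac{4}{5} - \frac{\left(-3 + k\right)^{2}}{5}$)
$- \frac{15988}{-34749} + \frac{I{\left(124 \right)}}{-18500} = - \frac{15988}{-34749} + \frac{\frac{4}{5} - \frac{\left(-3 + 124\right)^{2}}{5}}{-18500} = \left(-15988\right) \left(- \frac{1}{34749}\right) + \left(\frac{4}{5} - \frac{121^{2}}{5}\right) \left(- \frac{1}{18500}\right) = \frac{15988}{34749} + \left(\frac{4}{5} - \frac{14641}{5}\right) \left(- \frac{1}{18500}\right) = \frac{15988}{34749} - - \frac{14637}{92500} = \frac{15988}{34749} + \frac{14637}{92500} = \frac{1987511113}{3214282500}$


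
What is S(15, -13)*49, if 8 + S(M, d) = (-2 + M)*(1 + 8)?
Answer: 5341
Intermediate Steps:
S(M, d) = -26 + 9*M (S(M, d) = -8 + (-2 + M)*(1 + 8) = -8 + (-2 + M)*9 = -8 + (-18 + 9*M) = -26 + 9*M)
S(15, -13)*49 = (-26 + 9*15)*49 = (-26 + 135)*49 = 109*49 = 5341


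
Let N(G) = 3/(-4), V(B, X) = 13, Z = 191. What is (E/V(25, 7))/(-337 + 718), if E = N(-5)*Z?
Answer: -191/6604 ≈ -0.028922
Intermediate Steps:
N(G) = -¾ (N(G) = 3*(-¼) = -¾)
E = -573/4 (E = -¾*191 = -573/4 ≈ -143.25)
(E/V(25, 7))/(-337 + 718) = (-573/4/13)/(-337 + 718) = (-573/4*1/13)/381 = (1/381)*(-573/52) = -191/6604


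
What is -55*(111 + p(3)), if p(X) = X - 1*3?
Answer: -6105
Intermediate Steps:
p(X) = -3 + X (p(X) = X - 3 = -3 + X)
-55*(111 + p(3)) = -55*(111 + (-3 + 3)) = -55*(111 + 0) = -55*111 = -6105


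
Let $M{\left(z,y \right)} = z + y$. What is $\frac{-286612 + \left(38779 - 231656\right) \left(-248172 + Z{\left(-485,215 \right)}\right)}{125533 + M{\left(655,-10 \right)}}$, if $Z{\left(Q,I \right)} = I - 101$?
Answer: $\frac{23922198127}{63089} \approx 3.7918 \cdot 10^{5}$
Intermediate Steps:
$Z{\left(Q,I \right)} = -101 + I$
$M{\left(z,y \right)} = y + z$
$\frac{-286612 + \left(38779 - 231656\right) \left(-248172 + Z{\left(-485,215 \right)}\right)}{125533 + M{\left(655,-10 \right)}} = \frac{-286612 + \left(38779 - 231656\right) \left(-248172 + \left(-101 + 215\right)\right)}{125533 + \left(-10 + 655\right)} = \frac{-286612 - 192877 \left(-248172 + 114\right)}{125533 + 645} = \frac{-286612 - -47844682866}{126178} = \left(-286612 + 47844682866\right) \frac{1}{126178} = 47844396254 \cdot \frac{1}{126178} = \frac{23922198127}{63089}$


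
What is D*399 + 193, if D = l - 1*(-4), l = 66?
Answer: 28123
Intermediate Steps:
D = 70 (D = 66 - 1*(-4) = 66 + 4 = 70)
D*399 + 193 = 70*399 + 193 = 27930 + 193 = 28123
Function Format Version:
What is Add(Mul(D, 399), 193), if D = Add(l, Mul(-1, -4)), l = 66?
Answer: 28123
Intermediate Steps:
D = 70 (D = Add(66, Mul(-1, -4)) = Add(66, 4) = 70)
Add(Mul(D, 399), 193) = Add(Mul(70, 399), 193) = Add(27930, 193) = 28123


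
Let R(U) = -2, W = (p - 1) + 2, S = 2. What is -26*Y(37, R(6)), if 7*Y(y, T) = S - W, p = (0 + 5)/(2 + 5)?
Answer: -52/49 ≈ -1.0612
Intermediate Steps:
p = 5/7 ≈ 0.71429
W = 12/7 (W = (5/7 - 1) + 2 = -2/7 + 2 = 12/7 ≈ 1.7143)
Y(y, T) = 2/49 (Y(y, T) = (2 - 1*12/7)/7 = (2 - 12/7)/7 = (⅐)*(2/7) = 2/49)
-26*Y(37, R(6)) = -26*2/49 = -52/49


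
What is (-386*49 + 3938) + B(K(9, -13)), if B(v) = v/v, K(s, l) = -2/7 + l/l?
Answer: -14975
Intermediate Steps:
K(s, l) = 5/7 (K(s, l) = -2*⅐ + 1 = -2/7 + 1 = 5/7)
B(v) = 1
(-386*49 + 3938) + B(K(9, -13)) = (-386*49 + 3938) + 1 = (-18914 + 3938) + 1 = -14976 + 1 = -14975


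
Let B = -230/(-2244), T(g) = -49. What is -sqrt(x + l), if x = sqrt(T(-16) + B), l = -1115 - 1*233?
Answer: -sqrt(-1696975632 + 1122*I*sqrt(61556286))/1122 ≈ -0.095229 - 36.715*I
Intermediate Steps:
B = 115/1122 (B = -230*(-1/2244) = 115/1122 ≈ 0.10250)
l = -1348 (l = -1115 - 233 = -1348)
x = I*sqrt(61556286)/1122 (x = sqrt(-49 + 115/1122) = sqrt(-54863/1122) = I*sqrt(61556286)/1122 ≈ 6.9927*I)
-sqrt(x + l) = -sqrt(I*sqrt(61556286)/1122 - 1348) = -sqrt(-1348 + I*sqrt(61556286)/1122)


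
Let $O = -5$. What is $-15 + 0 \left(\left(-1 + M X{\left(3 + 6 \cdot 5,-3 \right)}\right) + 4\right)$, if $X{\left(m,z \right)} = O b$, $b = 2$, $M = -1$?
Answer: $-15$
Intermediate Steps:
$X{\left(m,z \right)} = -10$ ($X{\left(m,z \right)} = \left(-5\right) 2 = -10$)
$-15 + 0 \left(\left(-1 + M X{\left(3 + 6 \cdot 5,-3 \right)}\right) + 4\right) = -15 + 0 \left(\left(-1 - -10\right) + 4\right) = -15 + 0 \left(\left(-1 + 10\right) + 4\right) = -15 + 0 \left(9 + 4\right) = -15 + 0 \cdot 13 = -15 + 0 = -15$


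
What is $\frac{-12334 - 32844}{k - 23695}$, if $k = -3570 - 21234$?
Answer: $\frac{45178}{48499} \approx 0.93152$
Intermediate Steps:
$k = -24804$ ($k = -3570 - 21234 = -24804$)
$\frac{-12334 - 32844}{k - 23695} = \frac{-12334 - 32844}{-24804 - 23695} = - \frac{45178}{-48499} = \left(-45178\right) \left(- \frac{1}{48499}\right) = \frac{45178}{48499}$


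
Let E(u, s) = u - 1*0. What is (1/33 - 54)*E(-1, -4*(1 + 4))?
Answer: 1781/33 ≈ 53.970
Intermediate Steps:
E(u, s) = u (E(u, s) = u + 0 = u)
(1/33 - 54)*E(-1, -4*(1 + 4)) = (1/33 - 54)*(-1) = -1781/33*(-1) = 1781/33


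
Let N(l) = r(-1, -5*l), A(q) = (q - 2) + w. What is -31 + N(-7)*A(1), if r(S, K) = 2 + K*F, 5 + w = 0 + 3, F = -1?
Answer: 68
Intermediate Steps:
w = -2 (w = -5 + (0 + 3) = -5 + 3 = -2)
r(S, K) = 2 - K (r(S, K) = 2 + K*(-1) = 2 - K)
A(q) = -4 + q (A(q) = (q - 2) - 2 = (-2 + q) - 2 = -4 + q)
N(l) = 2 + 5*l (N(l) = 2 - (-5)*l = 2 + 5*l)
-31 + N(-7)*A(1) = -31 + (2 + 5*(-7))*(-4 + 1) = -31 + (2 - 35)*(-3) = -31 - 33*(-3) = -31 + 99 = 68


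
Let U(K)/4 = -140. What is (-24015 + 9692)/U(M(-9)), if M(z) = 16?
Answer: 14323/560 ≈ 25.577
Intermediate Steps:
U(K) = -560 (U(K) = 4*(-140) = -560)
(-24015 + 9692)/U(M(-9)) = (-24015 + 9692)/(-560) = -14323*(-1/560) = 14323/560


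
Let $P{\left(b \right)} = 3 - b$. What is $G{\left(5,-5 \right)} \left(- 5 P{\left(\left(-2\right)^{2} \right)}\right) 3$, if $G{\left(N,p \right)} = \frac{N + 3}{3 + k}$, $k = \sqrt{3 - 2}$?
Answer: $30$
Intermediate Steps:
$k = 1$ ($k = \sqrt{1} = 1$)
$G{\left(N,p \right)} = \frac{3}{4} + \frac{N}{4}$ ($G{\left(N,p \right)} = \frac{N + 3}{3 + 1} = \frac{3 + N}{4} = \left(3 + N\right) \frac{1}{4} = \frac{3}{4} + \frac{N}{4}$)
$G{\left(5,-5 \right)} \left(- 5 P{\left(\left(-2\right)^{2} \right)}\right) 3 = \left(\frac{3}{4} + \frac{1}{4} \cdot 5\right) \left(- 5 \left(3 - \left(-2\right)^{2}\right)\right) 3 = \left(\frac{3}{4} + \frac{5}{4}\right) \left(- 5 \left(3 - 4\right)\right) 3 = 2 \left(- 5 \left(3 - 4\right)\right) 3 = 2 \left(\left(-5\right) \left(-1\right)\right) 3 = 2 \cdot 5 \cdot 3 = 10 \cdot 3 = 30$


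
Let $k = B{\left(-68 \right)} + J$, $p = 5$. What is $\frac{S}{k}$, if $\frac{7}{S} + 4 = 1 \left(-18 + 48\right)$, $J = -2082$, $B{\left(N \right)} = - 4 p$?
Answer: $- \frac{7}{54652} \approx -0.00012808$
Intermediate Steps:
$B{\left(N \right)} = -20$ ($B{\left(N \right)} = \left(-4\right) 5 = -20$)
$k = -2102$ ($k = -20 - 2082 = -2102$)
$S = \frac{7}{26}$ ($S = \frac{7}{-4 + 1 \left(-18 + 48\right)} = \frac{7}{-4 + 1 \cdot 30} = \frac{7}{-4 + 30} = \frac{7}{26} \approx 0.26923$)
$\frac{S}{k} = \frac{7}{26 \left(-2102\right)} = \frac{7}{26} \left(- \frac{1}{2102}\right) = - \frac{7}{54652}$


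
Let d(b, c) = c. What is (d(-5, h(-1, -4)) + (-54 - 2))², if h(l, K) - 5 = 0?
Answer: 2601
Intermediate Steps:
h(l, K) = 5 (h(l, K) = 5 + 0 = 5)
(d(-5, h(-1, -4)) + (-54 - 2))² = (5 + (-54 - 2))² = (5 - 56)² = (-51)² = 2601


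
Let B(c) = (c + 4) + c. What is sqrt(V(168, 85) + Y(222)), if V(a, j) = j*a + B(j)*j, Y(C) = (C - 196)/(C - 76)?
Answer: sqrt(154914979)/73 ≈ 170.50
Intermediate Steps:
B(c) = 4 + 2*c (B(c) = (4 + c) + c = 4 + 2*c)
Y(C) = (-196 + C)/(-76 + C)
V(a, j) = a*j + j*(4 + 2*j) (V(a, j) = j*a + (4 + 2*j)*j = a*j + j*(4 + 2*j))
sqrt(V(168, 85) + Y(222)) = sqrt(85*(4 + 168 + 2*85) + (-196 + 222)/(-76 + 222)) = sqrt(85*(4 + 168 + 170) + 26/146) = sqrt(85*342 + (1/146)*26) = sqrt(29070 + 13/73) = sqrt(2122123/73) = sqrt(154914979)/73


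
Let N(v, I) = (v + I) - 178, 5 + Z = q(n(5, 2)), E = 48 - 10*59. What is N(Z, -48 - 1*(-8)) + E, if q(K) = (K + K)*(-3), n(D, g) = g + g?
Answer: -789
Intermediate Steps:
E = -542 (E = 48 - 590 = -542)
n(D, g) = 2*g
q(K) = -6*K (q(K) = (2*K)*(-3) = -6*K)
Z = -29 (Z = -5 - 12*2 = -5 - 6*4 = -5 - 24 = -29)
N(v, I) = -178 + I + v (N(v, I) = (I + v) - 178 = -178 + I + v)
N(Z, -48 - 1*(-8)) + E = (-178 + (-48 - 1*(-8)) - 29) - 542 = (-178 + (-48 + 8) - 29) - 542 = (-178 - 40 - 29) - 542 = -247 - 542 = -789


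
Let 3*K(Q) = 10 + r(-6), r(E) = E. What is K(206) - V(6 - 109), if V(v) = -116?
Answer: 352/3 ≈ 117.33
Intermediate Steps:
K(Q) = 4/3 (K(Q) = (10 - 6)/3 = (⅓)*4 = 4/3)
K(206) - V(6 - 109) = 4/3 - 1*(-116) = 4/3 + 116 = 352/3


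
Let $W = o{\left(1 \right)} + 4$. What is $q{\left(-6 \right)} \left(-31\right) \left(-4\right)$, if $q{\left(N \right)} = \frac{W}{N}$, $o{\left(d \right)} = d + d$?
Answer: $-124$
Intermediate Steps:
$o{\left(d \right)} = 2 d$
$W = 6$ ($W = 2 \cdot 1 + 4 = 2 + 4 = 6$)
$q{\left(N \right)} = \frac{6}{N}$
$q{\left(-6 \right)} \left(-31\right) \left(-4\right) = \frac{6}{-6} \left(-31\right) \left(-4\right) = 6 \left(- \frac{1}{6}\right) \left(-31\right) \left(-4\right) = \left(-1\right) \left(-31\right) \left(-4\right) = 31 \left(-4\right) = -124$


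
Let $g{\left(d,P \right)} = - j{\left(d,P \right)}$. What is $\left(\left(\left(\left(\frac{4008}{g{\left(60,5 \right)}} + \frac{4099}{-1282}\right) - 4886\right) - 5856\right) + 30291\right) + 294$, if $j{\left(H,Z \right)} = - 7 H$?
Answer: $\frac{890640133}{44870} \approx 19849.0$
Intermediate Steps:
$g{\left(d,P \right)} = 7 d$ ($g{\left(d,P \right)} = - \left(-7\right) d = 7 d$)
$\left(\left(\left(\left(\frac{4008}{g{\left(60,5 \right)}} + \frac{4099}{-1282}\right) - 4886\right) - 5856\right) + 30291\right) + 294 = \left(\left(\left(\left(\frac{4008}{7 \cdot 60} + \frac{4099}{-1282}\right) - 4886\right) - 5856\right) + 30291\right) + 294 = \left(\left(\left(\left(\frac{4008}{420} + 4099 \left(- \frac{1}{1282}\right)\right) - 4886\right) - 5856\right) + 30291\right) + 294 = \left(\left(\left(\left(4008 \cdot \frac{1}{420} - \frac{4099}{1282}\right) - 4886\right) - 5856\right) + 30291\right) + 294 = \left(\left(\left(\left(\frac{334}{35} - \frac{4099}{1282}\right) - 4886\right) - 5856\right) + 30291\right) + 294 = \left(\left(\left(\frac{284723}{44870} - 4886\right) - 5856\right) + 30291\right) + 294 = \left(\left(- \frac{218950097}{44870} - 5856\right) + 30291\right) + 294 = \left(- \frac{481708817}{44870} + 30291\right) + 294 = \frac{877448353}{44870} + 294 = \frac{890640133}{44870}$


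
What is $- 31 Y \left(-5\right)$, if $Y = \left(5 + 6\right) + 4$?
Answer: $2325$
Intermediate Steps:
$Y = 15$ ($Y = 11 + 4 = 15$)
$- 31 Y \left(-5\right) = \left(-31\right) 15 \left(-5\right) = \left(-465\right) \left(-5\right) = 2325$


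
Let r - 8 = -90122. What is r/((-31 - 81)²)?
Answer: -45057/6272 ≈ -7.1838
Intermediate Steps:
r = -90114 (r = 8 - 90122 = -90114)
r/((-31 - 81)²) = -90114/(-31 - 81)² = -90114/((-112)²) = -90114/12544 = -90114*1/12544 = -45057/6272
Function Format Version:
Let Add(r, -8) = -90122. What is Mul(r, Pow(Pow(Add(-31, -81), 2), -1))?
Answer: Rational(-45057, 6272) ≈ -7.1838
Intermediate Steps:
r = -90114 (r = Add(8, -90122) = -90114)
Mul(r, Pow(Pow(Add(-31, -81), 2), -1)) = Mul(-90114, Pow(Pow(Add(-31, -81), 2), -1)) = Mul(-90114, Pow(Pow(-112, 2), -1)) = Mul(-90114, Pow(12544, -1)) = Mul(-90114, Rational(1, 12544)) = Rational(-45057, 6272)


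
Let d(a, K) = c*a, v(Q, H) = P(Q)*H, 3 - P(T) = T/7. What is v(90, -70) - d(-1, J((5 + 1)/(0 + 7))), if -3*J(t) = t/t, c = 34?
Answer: 724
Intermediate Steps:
P(T) = 3 - T/7
J(t) = -⅓ (J(t) = -t/(3*t) = -⅓*1 = -⅓)
v(Q, H) = H*(3 - Q/7) (v(Q, H) = (3 - Q/7)*H = H*(3 - Q/7))
d(a, K) = 34*a
v(90, -70) - d(-1, J((5 + 1)/(0 + 7))) = (⅐)*(-70)*(21 - 1*90) - 34*(-1) = (⅐)*(-70)*(21 - 90) - 1*(-34) = (⅐)*(-70)*(-69) + 34 = 690 + 34 = 724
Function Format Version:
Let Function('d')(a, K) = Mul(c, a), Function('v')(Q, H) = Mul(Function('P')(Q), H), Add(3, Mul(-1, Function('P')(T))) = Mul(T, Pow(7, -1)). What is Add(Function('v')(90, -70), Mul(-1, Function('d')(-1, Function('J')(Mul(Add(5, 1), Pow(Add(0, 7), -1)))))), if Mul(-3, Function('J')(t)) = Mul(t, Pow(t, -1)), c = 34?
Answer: 724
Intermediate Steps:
Function('P')(T) = Add(3, Mul(Rational(-1, 7), T)) (Function('P')(T) = Add(3, Mul(-1, Mul(T, Pow(7, -1)))) = Add(3, Mul(-1, Mul(T, Rational(1, 7)))) = Add(3, Mul(-1, Mul(Rational(1, 7), T))) = Add(3, Mul(Rational(-1, 7), T)))
Function('J')(t) = Rational(-1, 3) (Function('J')(t) = Mul(Rational(-1, 3), Mul(t, Pow(t, -1))) = Mul(Rational(-1, 3), 1) = Rational(-1, 3))
Function('v')(Q, H) = Mul(H, Add(3, Mul(Rational(-1, 7), Q))) (Function('v')(Q, H) = Mul(Add(3, Mul(Rational(-1, 7), Q)), H) = Mul(H, Add(3, Mul(Rational(-1, 7), Q))))
Function('d')(a, K) = Mul(34, a)
Add(Function('v')(90, -70), Mul(-1, Function('d')(-1, Function('J')(Mul(Add(5, 1), Pow(Add(0, 7), -1)))))) = Add(Mul(Rational(1, 7), -70, Add(21, Mul(-1, 90))), Mul(-1, Mul(34, -1))) = Add(Mul(Rational(1, 7), -70, Add(21, -90)), Mul(-1, -34)) = Add(Mul(Rational(1, 7), -70, -69), 34) = Add(690, 34) = 724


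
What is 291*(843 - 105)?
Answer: 214758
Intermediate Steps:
291*(843 - 105) = 291*738 = 214758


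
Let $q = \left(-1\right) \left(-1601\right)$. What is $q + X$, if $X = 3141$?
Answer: $4742$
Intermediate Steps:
$q = 1601$
$q + X = 1601 + 3141 = 4742$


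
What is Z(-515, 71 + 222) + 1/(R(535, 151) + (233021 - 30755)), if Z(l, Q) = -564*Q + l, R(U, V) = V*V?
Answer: -37308681388/225067 ≈ -1.6577e+5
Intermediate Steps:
R(U, V) = V²
Z(l, Q) = l - 564*Q
Z(-515, 71 + 222) + 1/(R(535, 151) + (233021 - 30755)) = (-515 - 564*(71 + 222)) + 1/(151² + (233021 - 30755)) = (-515 - 564*293) + 1/(22801 + 202266) = (-515 - 165252) + 1/225067 = -165767 + 1/225067 = -37308681388/225067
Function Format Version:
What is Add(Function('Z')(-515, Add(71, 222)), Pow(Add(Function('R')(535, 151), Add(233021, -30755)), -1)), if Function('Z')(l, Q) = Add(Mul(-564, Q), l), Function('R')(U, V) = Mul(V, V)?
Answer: Rational(-37308681388, 225067) ≈ -1.6577e+5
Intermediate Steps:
Function('R')(U, V) = Pow(V, 2)
Function('Z')(l, Q) = Add(l, Mul(-564, Q))
Add(Function('Z')(-515, Add(71, 222)), Pow(Add(Function('R')(535, 151), Add(233021, -30755)), -1)) = Add(Add(-515, Mul(-564, Add(71, 222))), Pow(Add(Pow(151, 2), Add(233021, -30755)), -1)) = Add(Add(-515, Mul(-564, 293)), Pow(Add(22801, 202266), -1)) = Add(Add(-515, -165252), Pow(225067, -1)) = Add(-165767, Rational(1, 225067)) = Rational(-37308681388, 225067)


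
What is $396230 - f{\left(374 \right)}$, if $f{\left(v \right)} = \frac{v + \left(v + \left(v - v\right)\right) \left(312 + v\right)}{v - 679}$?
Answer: $\frac{121107088}{305} \approx 3.9707 \cdot 10^{5}$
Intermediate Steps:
$f{\left(v \right)} = \frac{v + v \left(312 + v\right)}{-679 + v}$ ($f{\left(v \right)} = \frac{v + \left(v + 0\right) \left(312 + v\right)}{-679 + v} = \frac{v + v \left(312 + v\right)}{-679 + v}$)
$396230 - f{\left(374 \right)} = 396230 - \frac{374 \left(313 + 374\right)}{-679 + 374} = 396230 - 374 \frac{1}{-305} \cdot 687 = 396230 - 374 \left(- \frac{1}{305}\right) 687 = 396230 - - \frac{256938}{305} = 396230 + \frac{256938}{305} = \frac{121107088}{305}$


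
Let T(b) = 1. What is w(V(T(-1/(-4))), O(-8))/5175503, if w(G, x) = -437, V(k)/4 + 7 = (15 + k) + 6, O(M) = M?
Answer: -437/5175503 ≈ -8.4436e-5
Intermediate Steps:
V(k) = 56 + 4*k (V(k) = -28 + 4*((15 + k) + 6) = -28 + 4*(21 + k) = -28 + (84 + 4*k) = 56 + 4*k)
w(V(T(-1/(-4))), O(-8))/5175503 = -437/5175503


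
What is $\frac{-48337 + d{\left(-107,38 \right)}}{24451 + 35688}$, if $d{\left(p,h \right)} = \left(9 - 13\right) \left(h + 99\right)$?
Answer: $- \frac{48885}{60139} \approx -0.81287$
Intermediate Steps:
$d{\left(p,h \right)} = -396 - 4 h$ ($d{\left(p,h \right)} = - 4 \left(99 + h\right) = -396 - 4 h$)
$\frac{-48337 + d{\left(-107,38 \right)}}{24451 + 35688} = \frac{-48337 - 548}{24451 + 35688} = \frac{-48337 - 548}{60139} = \left(-48337 - 548\right) \frac{1}{60139} = \left(-48885\right) \frac{1}{60139} = - \frac{48885}{60139}$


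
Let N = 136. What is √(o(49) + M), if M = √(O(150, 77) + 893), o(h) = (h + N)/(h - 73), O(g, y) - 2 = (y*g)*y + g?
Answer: √(-1110 + 144*√890395)/12 ≈ 30.592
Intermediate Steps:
O(g, y) = 2 + g + g*y² (O(g, y) = 2 + ((y*g)*y + g) = 2 + ((g*y)*y + g) = 2 + (g*y² + g) = 2 + (g + g*y²) = 2 + g + g*y²)
o(h) = (136 + h)/(-73 + h) (o(h) = (h + 136)/(h - 73) = (136 + h)/(-73 + h))
M = √890395 (M = √((2 + 150 + 150*77²) + 893) = √((2 + 150 + 150*5929) + 893) = √((2 + 150 + 889350) + 893) = √(889502 + 893) = √890395 ≈ 943.61)
√(o(49) + M) = √((136 + 49)/(-73 + 49) + √890395) = √(185/(-24) + √890395) = √(-1/24*185 + √890395) = √(-185/24 + √890395)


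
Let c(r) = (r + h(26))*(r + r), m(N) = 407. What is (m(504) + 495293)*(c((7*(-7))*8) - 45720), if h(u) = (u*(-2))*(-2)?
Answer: 89261690400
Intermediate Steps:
h(u) = 4*u (h(u) = -2*u*(-2) = 4*u)
c(r) = 2*r*(104 + r) (c(r) = (r + 4*26)*(r + r) = (r + 104)*(2*r) = (104 + r)*(2*r) = 2*r*(104 + r))
(m(504) + 495293)*(c((7*(-7))*8) - 45720) = (407 + 495293)*(2*((7*(-7))*8)*(104 + (7*(-7))*8) - 45720) = 495700*(2*(-49*8)*(104 - 49*8) - 45720) = 495700*(2*(-392)*(104 - 392) - 45720) = 495700*(2*(-392)*(-288) - 45720) = 495700*(225792 - 45720) = 495700*180072 = 89261690400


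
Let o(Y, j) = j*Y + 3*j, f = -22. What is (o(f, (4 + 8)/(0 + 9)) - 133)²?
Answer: 225625/9 ≈ 25069.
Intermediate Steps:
o(Y, j) = 3*j + Y*j (o(Y, j) = Y*j + 3*j = 3*j + Y*j)
(o(f, (4 + 8)/(0 + 9)) - 133)² = (((4 + 8)/(0 + 9))*(3 - 22) - 133)² = ((12/9)*(-19) - 133)² = ((12*(⅑))*(-19) - 133)² = ((4/3)*(-19) - 133)² = (-76/3 - 133)² = (-475/3)² = 225625/9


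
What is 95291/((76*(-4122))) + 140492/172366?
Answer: 13793640659/26998720776 ≈ 0.51090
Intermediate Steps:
95291/((76*(-4122))) + 140492/172366 = 95291/(-313272) + 140492*(1/172366) = 95291*(-1/313272) + 70246/86183 = -95291/313272 + 70246/86183 = 13793640659/26998720776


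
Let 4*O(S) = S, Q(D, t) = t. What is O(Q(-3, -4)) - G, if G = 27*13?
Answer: -352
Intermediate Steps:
G = 351
O(S) = S/4
O(Q(-3, -4)) - G = (1/4)*(-4) - 1*351 = -1 - 351 = -352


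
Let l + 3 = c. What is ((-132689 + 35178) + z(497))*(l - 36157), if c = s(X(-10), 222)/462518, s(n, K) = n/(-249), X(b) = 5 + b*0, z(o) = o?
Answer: 67334799139682125/19194497 ≈ 3.5080e+9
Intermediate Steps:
X(b) = 5 (X(b) = 5 + 0 = 5)
s(n, K) = -n/249 (s(n, K) = n*(-1/249) = -n/249)
c = -5/115166982 (c = -1/249*5/462518 = -5/249*1/462518 = -5/115166982 ≈ -4.3415e-8)
l = -345500951/115166982 (l = -3 - 5/115166982 = -345500951/115166982 ≈ -3.0000)
((-132689 + 35178) + z(497))*(l - 36157) = ((-132689 + 35178) + 497)*(-345500951/115166982 - 36157) = (-97511 + 497)*(-4164438069125/115166982) = -97014*(-4164438069125/115166982) = 67334799139682125/19194497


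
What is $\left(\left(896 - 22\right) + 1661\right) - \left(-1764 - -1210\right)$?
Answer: $3089$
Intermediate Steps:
$\left(\left(896 - 22\right) + 1661\right) - \left(-1764 - -1210\right) = \left(874 + 1661\right) - \left(-1764 + 1210\right) = 2535 - -554 = 2535 + 554 = 3089$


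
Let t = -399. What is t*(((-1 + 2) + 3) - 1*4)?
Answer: 0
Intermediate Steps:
t*(((-1 + 2) + 3) - 1*4) = -399*(((-1 + 2) + 3) - 1*4) = -399*((1 + 3) - 4) = -399*(4 - 4) = -399*0 = 0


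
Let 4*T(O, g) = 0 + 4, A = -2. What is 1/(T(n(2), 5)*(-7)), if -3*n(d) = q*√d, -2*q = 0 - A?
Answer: -⅐ ≈ -0.14286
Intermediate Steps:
q = -1 (q = -(0 - 1*(-2))/2 = -(0 + 2)/2 = -½*2 = -1)
n(d) = √d/3 (n(d) = -(-1)*√d/3 = √d/3)
T(O, g) = 1 (T(O, g) = (0 + 4)/4 = (¼)*4 = 1)
1/(T(n(2), 5)*(-7)) = 1/(1*(-7)) = 1/(-7) = -⅐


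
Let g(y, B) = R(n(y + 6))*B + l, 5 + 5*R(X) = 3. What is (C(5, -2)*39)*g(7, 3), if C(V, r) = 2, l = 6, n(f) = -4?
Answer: 1872/5 ≈ 374.40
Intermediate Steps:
R(X) = -2/5 (R(X) = -1 + (1/5)*3 = -1 + 3/5 = -2/5)
g(y, B) = 6 - 2*B/5 (g(y, B) = -2*B/5 + 6 = 6 - 2*B/5)
(C(5, -2)*39)*g(7, 3) = (2*39)*(6 - 2/5*3) = 78*(6 - 6/5) = 78*(24/5) = 1872/5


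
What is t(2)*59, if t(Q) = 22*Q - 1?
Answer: 2537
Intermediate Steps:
t(Q) = -1 + 22*Q
t(2)*59 = (-1 + 22*2)*59 = (-1 + 44)*59 = 43*59 = 2537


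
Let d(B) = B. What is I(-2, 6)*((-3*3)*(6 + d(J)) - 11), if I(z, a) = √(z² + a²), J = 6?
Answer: -238*√10 ≈ -752.62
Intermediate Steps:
I(z, a) = √(a² + z²)
I(-2, 6)*((-3*3)*(6 + d(J)) - 11) = √(6² + (-2)²)*((-3*3)*(6 + 6) - 11) = √(36 + 4)*(-9*12 - 11) = √40*(-108 - 11) = (2*√10)*(-119) = -238*√10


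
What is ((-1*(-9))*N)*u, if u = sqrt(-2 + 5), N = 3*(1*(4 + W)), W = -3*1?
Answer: 27*sqrt(3) ≈ 46.765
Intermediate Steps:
W = -3
N = 3 (N = 3*(1*(4 - 3)) = 3*(1*1) = 3*1 = 3)
u = sqrt(3) ≈ 1.7320
((-1*(-9))*N)*u = (-1*(-9)*3)*sqrt(3) = (9*3)*sqrt(3) = 27*sqrt(3)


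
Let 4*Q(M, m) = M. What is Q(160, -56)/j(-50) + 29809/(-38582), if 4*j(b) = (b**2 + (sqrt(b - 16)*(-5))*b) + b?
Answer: (-745225*sqrt(66) + 6685893*I)/(192910*(-49*I + 5*sqrt(66))) ≈ -0.73391 - 0.032087*I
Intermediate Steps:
Q(M, m) = M/4
j(b) = b/4 + b**2/4 - 5*b*sqrt(-16 + b)/4 (j(b) = ((b**2 + (sqrt(b - 16)*(-5))*b) + b)/4 = ((b**2 + (sqrt(-16 + b)*(-5))*b) + b)/4 = ((b**2 + (-5*sqrt(-16 + b))*b) + b)/4 = ((b**2 - 5*b*sqrt(-16 + b)) + b)/4 = (b + b**2 - 5*b*sqrt(-16 + b))/4 = b/4 + b**2/4 - 5*b*sqrt(-16 + b)/4)
Q(160, -56)/j(-50) + 29809/(-38582) = ((1/4)*160)/(((1/4)*(-50)*(1 - 50 - 5*sqrt(-16 - 50)))) + 29809/(-38582) = 40/(((1/4)*(-50)*(1 - 50 - 5*I*sqrt(66)))) + 29809*(-1/38582) = 40/(((1/4)*(-50)*(1 - 50 - 5*I*sqrt(66)))) - 29809/38582 = 40/(((1/4)*(-50)*(-49 - 5*I*sqrt(66)))) - 29809/38582 = 40/(1225/2 + 125*I*sqrt(66)/2) - 29809/38582 = -29809/38582 + 40/(1225/2 + 125*I*sqrt(66)/2)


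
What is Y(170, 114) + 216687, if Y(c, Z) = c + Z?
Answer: 216971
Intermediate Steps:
Y(c, Z) = Z + c
Y(170, 114) + 216687 = (114 + 170) + 216687 = 284 + 216687 = 216971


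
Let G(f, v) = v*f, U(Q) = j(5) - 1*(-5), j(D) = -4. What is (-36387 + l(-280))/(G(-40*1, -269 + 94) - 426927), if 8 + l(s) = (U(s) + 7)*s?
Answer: 38635/419927 ≈ 0.092004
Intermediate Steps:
U(Q) = 1 (U(Q) = -4 - 1*(-5) = -4 + 5 = 1)
G(f, v) = f*v
l(s) = -8 + 8*s (l(s) = -8 + (1 + 7)*s = -8 + 8*s)
(-36387 + l(-280))/(G(-40*1, -269 + 94) - 426927) = (-36387 + (-8 + 8*(-280)))/((-40*1)*(-269 + 94) - 426927) = (-36387 + (-8 - 2240))/(-40*(-175) - 426927) = (-36387 - 2248)/(7000 - 426927) = -38635/(-419927) = -38635*(-1/419927) = 38635/419927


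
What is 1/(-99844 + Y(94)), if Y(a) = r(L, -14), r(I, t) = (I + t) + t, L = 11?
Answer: -1/99861 ≈ -1.0014e-5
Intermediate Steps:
r(I, t) = I + 2*t
Y(a) = -17 (Y(a) = 11 + 2*(-14) = 11 - 28 = -17)
1/(-99844 + Y(94)) = 1/(-99844 - 17) = 1/(-99861) = -1/99861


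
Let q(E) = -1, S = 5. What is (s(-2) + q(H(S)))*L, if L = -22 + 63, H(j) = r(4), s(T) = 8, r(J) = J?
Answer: 287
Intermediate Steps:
H(j) = 4
L = 41
(s(-2) + q(H(S)))*L = (8 - 1)*41 = 7*41 = 287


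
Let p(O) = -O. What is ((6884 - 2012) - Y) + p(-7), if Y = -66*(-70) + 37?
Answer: 222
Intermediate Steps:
Y = 4657 (Y = 4620 + 37 = 4657)
((6884 - 2012) - Y) + p(-7) = ((6884 - 2012) - 1*4657) - 1*(-7) = (4872 - 4657) + 7 = 215 + 7 = 222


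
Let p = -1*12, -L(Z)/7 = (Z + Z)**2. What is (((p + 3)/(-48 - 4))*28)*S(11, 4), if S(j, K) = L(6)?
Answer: -63504/13 ≈ -4884.9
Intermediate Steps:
L(Z) = -28*Z**2 (L(Z) = -7*(Z + Z)**2 = -7*4*Z**2 = -28*Z**2)
S(j, K) = -1008 (S(j, K) = -28*6**2 = -28*36 = -1008)
p = -12
(((p + 3)/(-48 - 4))*28)*S(11, 4) = (((-12 + 3)/(-48 - 4))*28)*(-1008) = (-9/(-52)*28)*(-1008) = (-9*(-1/52)*28)*(-1008) = ((9/52)*28)*(-1008) = (63/13)*(-1008) = -63504/13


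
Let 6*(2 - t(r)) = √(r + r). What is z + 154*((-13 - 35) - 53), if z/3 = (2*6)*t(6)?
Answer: -15482 - 12*√3 ≈ -15503.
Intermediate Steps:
t(r) = 2 - √2*√r/6 (t(r) = 2 - √(r + r)/6 = 2 - √2*√r/6)
z = 72 - 12*√3 (z = 3*((2*6)*(2 - √2*√6/6)) = 3*(12*(2 - √3/3)) = 3*(24 - 4*√3) = 72 - 12*√3 ≈ 51.215)
z + 154*((-13 - 35) - 53) = (72 - 12*√3) + 154*((-13 - 35) - 53) = (72 - 12*√3) + 154*(-48 - 53) = (72 - 12*√3) + 154*(-101) = (72 - 12*√3) - 15554 = -15482 - 12*√3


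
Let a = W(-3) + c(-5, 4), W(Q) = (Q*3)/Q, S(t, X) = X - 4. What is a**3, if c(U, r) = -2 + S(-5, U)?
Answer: -512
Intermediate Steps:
S(t, X) = -4 + X
W(Q) = 3 (W(Q) = (3*Q)/Q = 3)
c(U, r) = -6 + U (c(U, r) = -2 + (-4 + U) = -6 + U)
a = -8 (a = 3 + (-6 - 5) = 3 - 11 = -8)
a**3 = (-8)**3 = -512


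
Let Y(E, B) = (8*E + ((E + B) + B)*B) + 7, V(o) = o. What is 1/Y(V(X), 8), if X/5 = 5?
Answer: 1/535 ≈ 0.0018692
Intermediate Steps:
X = 25 (X = 5*5 = 25)
Y(E, B) = 7 + 8*E + B*(E + 2*B) (Y(E, B) = (8*E + ((B + E) + B)*B) + 7 = (8*E + (E + 2*B)*B) + 7 = (8*E + B*(E + 2*B)) + 7 = 7 + 8*E + B*(E + 2*B))
1/Y(V(X), 8) = 1/(7 + 2*8² + 8*25 + 8*25) = 1/(7 + 2*64 + 200 + 200) = 1/(7 + 128 + 200 + 200) = 1/535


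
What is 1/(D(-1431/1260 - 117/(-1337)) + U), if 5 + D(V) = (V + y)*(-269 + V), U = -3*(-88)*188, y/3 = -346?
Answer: 715027600/236116487423461 ≈ 3.0283e-6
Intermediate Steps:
y = -1038 (y = 3*(-346) = -1038)
U = 49632 (U = 264*188 = 49632)
D(V) = -5 + (-1038 + V)*(-269 + V) (D(V) = -5 + (V - 1038)*(-269 + V) = -5 + (-1038 + V)*(-269 + V))
1/(D(-1431/1260 - 117/(-1337)) + U) = 1/((279217 + (-1431/1260 - 117/(-1337))**2 - 1307*(-1431/1260 - 117/(-1337))) + 49632) = 1/((279217 + (-1431*1/1260 - 117*(-1/1337))**2 - 1307*(-1431*1/1260 - 117*(-1/1337))) + 49632) = 1/((279217 + (-159/140 + 117/1337)**2 - 1307*(-159/140 + 117/1337)) + 49632) = 1/((279217 + (-28029/26740)**2 - 1307*(-28029/26740)) + 49632) = 1/((279217 + 785624841/715027600 + 36633903/26740) + 49632) = 1/(200628237580261/715027600 + 49632) = 1/(236116487423461/715027600) = 715027600/236116487423461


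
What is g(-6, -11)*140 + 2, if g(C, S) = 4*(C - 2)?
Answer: -4478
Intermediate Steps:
g(C, S) = -8 + 4*C (g(C, S) = 4*(-2 + C) = -8 + 4*C)
g(-6, -11)*140 + 2 = (-8 + 4*(-6))*140 + 2 = (-8 - 24)*140 + 2 = -32*140 + 2 = -4480 + 2 = -4478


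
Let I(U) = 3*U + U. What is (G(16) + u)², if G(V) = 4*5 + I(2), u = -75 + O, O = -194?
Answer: 58081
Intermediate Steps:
I(U) = 4*U
u = -269 (u = -75 - 194 = -269)
G(V) = 28 (G(V) = 4*5 + 4*2 = 20 + 8 = 28)
(G(16) + u)² = (28 - 269)² = (-241)² = 58081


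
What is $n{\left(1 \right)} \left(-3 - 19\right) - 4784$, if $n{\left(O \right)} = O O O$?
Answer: $-4806$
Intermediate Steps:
$n{\left(O \right)} = O^{3}$ ($n{\left(O \right)} = O^{2} O = O^{3}$)
$n{\left(1 \right)} \left(-3 - 19\right) - 4784 = 1^{3} \left(-3 - 19\right) - 4784 = 1 \left(-22\right) - 4784 = -22 - 4784 = -4806$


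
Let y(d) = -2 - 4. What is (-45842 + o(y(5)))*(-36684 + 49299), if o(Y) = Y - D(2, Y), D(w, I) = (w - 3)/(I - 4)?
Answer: -1156747563/2 ≈ -5.7837e+8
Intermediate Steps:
y(d) = -6
D(w, I) = (-3 + w)/(-4 + I)
o(Y) = Y + 1/(-4 + Y) (o(Y) = Y - (-3 + 2)/(-4 + Y) = Y - (-1)/(-4 + Y) = Y + 1/(-4 + Y))
(-45842 + o(y(5)))*(-36684 + 49299) = (-45842 + (1 - 6*(-4 - 6))/(-4 - 6))*(-36684 + 49299) = (-45842 + (1 - 6*(-10))/(-10))*12615 = (-45842 - (1 + 60)/10)*12615 = (-45842 - 1/10*61)*12615 = (-45842 - 61/10)*12615 = -458481/10*12615 = -1156747563/2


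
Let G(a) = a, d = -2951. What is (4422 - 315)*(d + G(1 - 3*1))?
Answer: -12127971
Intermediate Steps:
(4422 - 315)*(d + G(1 - 3*1)) = (4422 - 315)*(-2951 + (1 - 3*1)) = 4107*(-2951 + (1 - 3)) = 4107*(-2951 - 2) = 4107*(-2953) = -12127971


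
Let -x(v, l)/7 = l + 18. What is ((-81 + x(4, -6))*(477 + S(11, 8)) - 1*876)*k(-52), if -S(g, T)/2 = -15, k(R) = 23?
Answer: -1944213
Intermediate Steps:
x(v, l) = -126 - 7*l (x(v, l) = -7*(l + 18) = -7*(18 + l) = -126 - 7*l)
S(g, T) = 30 (S(g, T) = -2*(-15) = 30)
((-81 + x(4, -6))*(477 + S(11, 8)) - 1*876)*k(-52) = ((-81 + (-126 - 7*(-6)))*(477 + 30) - 1*876)*23 = ((-81 + (-126 + 42))*507 - 876)*23 = ((-81 - 84)*507 - 876)*23 = (-165*507 - 876)*23 = (-83655 - 876)*23 = -84531*23 = -1944213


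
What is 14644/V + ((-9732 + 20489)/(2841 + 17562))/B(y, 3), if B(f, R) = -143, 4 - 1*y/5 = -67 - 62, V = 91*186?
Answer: 77918839/90446499 ≈ 0.86149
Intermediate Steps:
V = 16926
y = 665 (y = 20 - 5*(-67 - 62) = 20 - 5*(-129) = 20 + 645 = 665)
14644/V + ((-9732 + 20489)/(2841 + 17562))/B(y, 3) = 14644/16926 + ((-9732 + 20489)/(2841 + 17562))/(-143) = 14644*(1/16926) + (10757/20403)*(-1/143) = 1046/1209 + (10757*(1/20403))*(-1/143) = 1046/1209 + (10757/20403)*(-1/143) = 1046/1209 - 10757/2917629 = 77918839/90446499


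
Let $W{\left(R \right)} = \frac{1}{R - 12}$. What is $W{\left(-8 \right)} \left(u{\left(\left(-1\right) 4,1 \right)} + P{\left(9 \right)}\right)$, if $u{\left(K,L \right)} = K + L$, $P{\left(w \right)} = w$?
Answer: $- \frac{3}{10} \approx -0.3$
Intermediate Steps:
$W{\left(R \right)} = \frac{1}{-12 + R}$
$W{\left(-8 \right)} \left(u{\left(\left(-1\right) 4,1 \right)} + P{\left(9 \right)}\right) = \frac{\left(\left(-1\right) 4 + 1\right) + 9}{-12 - 8} = \frac{\left(-4 + 1\right) + 9}{-20} = - \frac{-3 + 9}{20} = \left(- \frac{1}{20}\right) 6 = - \frac{3}{10}$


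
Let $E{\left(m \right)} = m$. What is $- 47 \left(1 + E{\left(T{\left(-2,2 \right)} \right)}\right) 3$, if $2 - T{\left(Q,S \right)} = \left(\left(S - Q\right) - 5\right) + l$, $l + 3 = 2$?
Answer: $-705$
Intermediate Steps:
$l = -1$ ($l = -3 + 2 = -1$)
$T{\left(Q,S \right)} = 8 + Q - S$ ($T{\left(Q,S \right)} = 2 - \left(\left(\left(S - Q\right) - 5\right) - 1\right) = 2 - \left(\left(-5 + S - Q\right) - 1\right) = 2 - \left(-6 + S - Q\right) = 2 + \left(6 + Q - S\right) = 8 + Q - S$)
$- 47 \left(1 + E{\left(T{\left(-2,2 \right)} \right)}\right) 3 = - 47 \left(1 - -4\right) 3 = - 47 \left(1 + 4\right) 3 = - 47 \cdot 5 \cdot 3 = \left(-47\right) 15 = -705$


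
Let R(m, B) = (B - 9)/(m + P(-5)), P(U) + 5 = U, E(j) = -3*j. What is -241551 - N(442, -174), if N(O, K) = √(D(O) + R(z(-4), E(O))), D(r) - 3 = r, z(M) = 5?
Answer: -241551 - 2*√178 ≈ -2.4158e+5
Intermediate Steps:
P(U) = -5 + U
D(r) = 3 + r
R(m, B) = (-9 + B)/(-10 + m) (R(m, B) = (B - 9)/(m + (-5 - 5)) = (-9 + B)/(m - 10) = (-9 + B)/(-10 + m))
N(O, K) = √(24/5 + 8*O/5) (N(O, K) = √((3 + O) + (-9 - 3*O)/(-10 + 5)) = √((3 + O) + (-9 - 3*O)/(-5)) = √((3 + O) - (-9 - 3*O)/5) = √((3 + O) + (9/5 + 3*O/5)) = √(24/5 + 8*O/5))
-241551 - N(442, -174) = -241551 - 2*√(30 + 10*442)/5 = -241551 - 2*√(30 + 4420)/5 = -241551 - 2*√4450/5 = -241551 - 2*5*√178/5 = -241551 - 2*√178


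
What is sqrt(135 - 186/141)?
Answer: sqrt(295301)/47 ≈ 11.562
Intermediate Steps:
sqrt(135 - 186/141) = sqrt(135 - 186*1/141) = sqrt(135 - 62/47) = sqrt(6283/47) = sqrt(295301)/47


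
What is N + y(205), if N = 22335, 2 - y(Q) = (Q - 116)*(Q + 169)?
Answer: -10949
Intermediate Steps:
y(Q) = 2 - (-116 + Q)*(169 + Q) (y(Q) = 2 - (Q - 116)*(Q + 169) = 2 - (-116 + Q)*(169 + Q))
N + y(205) = 22335 + (19606 - 1*205**2 - 53*205) = 22335 + (19606 - 1*42025 - 10865) = 22335 + (19606 - 42025 - 10865) = 22335 - 33284 = -10949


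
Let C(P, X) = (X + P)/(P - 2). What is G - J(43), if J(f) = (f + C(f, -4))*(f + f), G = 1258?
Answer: -103394/41 ≈ -2521.8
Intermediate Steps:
C(P, X) = (P + X)/(-2 + P)
J(f) = 2*f*(f + (-4 + f)/(-2 + f)) (J(f) = (f + (f - 4)/(-2 + f))*(f + f) = (f + (-4 + f)/(-2 + f))*(2*f) = 2*f*(f + (-4 + f)/(-2 + f)))
G - J(43) = 1258 - 2*43*(-4 + 43² - 1*43)/(-2 + 43) = 1258 - 2*43*(-4 + 1849 - 43)/41 = 1258 - 2*43*1802/41 = 1258 - 1*154972/41 = 1258 - 154972/41 = -103394/41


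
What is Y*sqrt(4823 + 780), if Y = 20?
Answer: 20*sqrt(5603) ≈ 1497.1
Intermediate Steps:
Y*sqrt(4823 + 780) = 20*sqrt(4823 + 780) = 20*sqrt(5603)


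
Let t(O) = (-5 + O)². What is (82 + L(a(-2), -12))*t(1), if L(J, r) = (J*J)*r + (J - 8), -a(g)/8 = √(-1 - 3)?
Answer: 50336 - 256*I ≈ 50336.0 - 256.0*I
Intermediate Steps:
a(g) = -16*I (a(g) = -8*√(-1 - 3) = -16*I)
L(J, r) = -8 + J + r*J² (L(J, r) = J²*r + (-8 + J) = r*J² + (-8 + J) = -8 + J + r*J²)
(82 + L(a(-2), -12))*t(1) = (82 + (-8 - 16*I - 12*(-16*I)²))*(-5 + 1)² = (82 + (-8 - 16*I - 12*(-256)))*(-4)² = (82 + (-8 - 16*I + 3072))*16 = (82 + (3064 - 16*I))*16 = (3146 - 16*I)*16 = 50336 - 256*I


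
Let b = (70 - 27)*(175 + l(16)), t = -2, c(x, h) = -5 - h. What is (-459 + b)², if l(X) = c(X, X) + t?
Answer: 36929929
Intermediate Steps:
l(X) = -7 - X (l(X) = (-5 - X) - 2 = -7 - X)
b = 6536 (b = (70 - 27)*(175 + (-7 - 1*16)) = 43*(175 + (-7 - 16)) = 43*(175 - 23) = 43*152 = 6536)
(-459 + b)² = (-459 + 6536)² = 6077² = 36929929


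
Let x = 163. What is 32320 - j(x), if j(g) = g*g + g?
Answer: 5588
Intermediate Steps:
j(g) = g + g**2 (j(g) = g**2 + g = g + g**2)
32320 - j(x) = 32320 - 163*(1 + 163) = 32320 - 163*164 = 32320 - 1*26732 = 32320 - 26732 = 5588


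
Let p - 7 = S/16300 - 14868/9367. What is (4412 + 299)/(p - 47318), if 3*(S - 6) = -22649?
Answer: -2157856119300/21671567529077 ≈ -0.099571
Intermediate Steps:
S = -22631/3 (S = 6 + (1/3)*(-22649) = 6 - 22649/3 = -22631/3 ≈ -7543.7)
p = 2267294323/458046300 (p = 7 + (-22631/3/16300 - 14868/9367) = 7 + (-22631/3*1/16300 - 14868*1/9367) = 7 + (-22631/48900 - 14868/9367) = 7 - 939029777/458046300 = 2267294323/458046300 ≈ 4.9499)
(4412 + 299)/(p - 47318) = (4412 + 299)/(2267294323/458046300 - 47318) = 4711/(-21671567529077/458046300) = 4711*(-458046300/21671567529077) = -2157856119300/21671567529077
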